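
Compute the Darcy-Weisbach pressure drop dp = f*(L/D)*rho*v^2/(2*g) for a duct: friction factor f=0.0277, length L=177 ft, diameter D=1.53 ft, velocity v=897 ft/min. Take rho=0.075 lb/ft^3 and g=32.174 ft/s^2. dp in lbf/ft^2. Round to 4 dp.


v_fps = 897/60 = 14.95 ft/s
dp = 0.0277*(177/1.53)*0.075*14.95^2/(2*32.174) = 0.8348 lbf/ft^2

0.8348 lbf/ft^2


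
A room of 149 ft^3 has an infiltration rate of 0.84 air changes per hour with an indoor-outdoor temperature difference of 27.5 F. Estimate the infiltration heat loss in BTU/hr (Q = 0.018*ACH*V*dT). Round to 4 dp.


Q = 0.018 * 0.84 * 149 * 27.5 = 61.9542 BTU/hr

61.9542 BTU/hr


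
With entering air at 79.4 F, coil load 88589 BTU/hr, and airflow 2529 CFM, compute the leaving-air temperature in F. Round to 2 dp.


dT = 88589/(1.08*2529) = 32.4345
T_leave = 79.4 - 32.4345 = 46.97 F

46.97 F


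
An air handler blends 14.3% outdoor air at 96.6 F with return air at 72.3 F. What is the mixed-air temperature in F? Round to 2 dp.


T_mix = 72.3 + (14.3/100)*(96.6-72.3) = 75.77 F

75.77 F


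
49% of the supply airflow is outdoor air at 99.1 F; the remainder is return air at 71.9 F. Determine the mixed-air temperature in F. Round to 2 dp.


T_mix = 0.49*99.1 + 0.51*71.9 = 85.23 F

85.23 F


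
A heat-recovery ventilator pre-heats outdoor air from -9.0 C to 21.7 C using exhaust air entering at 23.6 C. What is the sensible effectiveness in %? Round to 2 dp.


eff = (21.7-(-9.0))/(23.6-(-9.0))*100 = 94.17 %

94.17 %


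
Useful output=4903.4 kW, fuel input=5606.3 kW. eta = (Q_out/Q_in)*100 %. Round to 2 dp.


eta = (4903.4/5606.3)*100 = 87.46 %

87.46 %


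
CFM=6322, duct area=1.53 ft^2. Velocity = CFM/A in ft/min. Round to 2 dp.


V = 6322 / 1.53 = 4132.03 ft/min

4132.03 ft/min


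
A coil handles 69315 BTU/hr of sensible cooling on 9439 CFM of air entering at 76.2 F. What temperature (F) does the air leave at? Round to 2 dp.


dT = 69315/(1.08*9439) = 6.7995
T_leave = 76.2 - 6.7995 = 69.40 F

69.40 F


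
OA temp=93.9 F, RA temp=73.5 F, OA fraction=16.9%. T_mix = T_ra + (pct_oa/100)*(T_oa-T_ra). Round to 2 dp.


T_mix = 73.5 + (16.9/100)*(93.9-73.5) = 76.95 F

76.95 F


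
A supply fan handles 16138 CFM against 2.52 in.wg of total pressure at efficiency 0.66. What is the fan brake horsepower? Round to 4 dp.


BHP = 16138 * 2.52 / (6356 * 0.66) = 9.6944 hp

9.6944 hp


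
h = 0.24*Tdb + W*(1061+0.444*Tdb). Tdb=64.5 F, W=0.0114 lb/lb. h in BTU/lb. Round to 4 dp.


h = 0.24*64.5 + 0.0114*(1061+0.444*64.5) = 27.9019 BTU/lb

27.9019 BTU/lb


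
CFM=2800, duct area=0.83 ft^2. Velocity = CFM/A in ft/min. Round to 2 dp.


V = 2800 / 0.83 = 3373.49 ft/min

3373.49 ft/min


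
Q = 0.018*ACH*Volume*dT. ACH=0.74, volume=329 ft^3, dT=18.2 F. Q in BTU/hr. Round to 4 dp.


Q = 0.018 * 0.74 * 329 * 18.2 = 79.7575 BTU/hr

79.7575 BTU/hr


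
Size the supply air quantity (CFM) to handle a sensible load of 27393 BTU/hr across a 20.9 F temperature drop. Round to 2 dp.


CFM = 27393 / (1.08 * 20.9) = 1213.58

1213.58 CFM


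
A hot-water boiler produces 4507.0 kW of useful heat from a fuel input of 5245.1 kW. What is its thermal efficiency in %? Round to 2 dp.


eta = (4507.0/5245.1)*100 = 85.93 %

85.93 %


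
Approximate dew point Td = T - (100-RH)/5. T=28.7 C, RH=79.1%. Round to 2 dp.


Td = 28.7 - (100-79.1)/5 = 24.52 C

24.52 C


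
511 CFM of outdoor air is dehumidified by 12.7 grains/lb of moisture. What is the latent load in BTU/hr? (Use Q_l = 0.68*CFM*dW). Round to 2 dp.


Q = 0.68 * 511 * 12.7 = 4413.00 BTU/hr

4413.00 BTU/hr


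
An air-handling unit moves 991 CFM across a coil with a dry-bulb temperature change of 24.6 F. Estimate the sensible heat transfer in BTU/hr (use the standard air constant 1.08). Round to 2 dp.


Q = 1.08 * 991 * 24.6 = 26328.89 BTU/hr

26328.89 BTU/hr


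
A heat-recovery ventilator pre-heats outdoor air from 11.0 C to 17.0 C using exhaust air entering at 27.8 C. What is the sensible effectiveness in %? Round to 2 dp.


eff = (17.0-11.0)/(27.8-11.0)*100 = 35.71 %

35.71 %


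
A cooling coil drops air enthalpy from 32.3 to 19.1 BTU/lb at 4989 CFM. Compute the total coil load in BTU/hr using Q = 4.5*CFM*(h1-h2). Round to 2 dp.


Q = 4.5 * 4989 * (32.3 - 19.1) = 296346.60 BTU/hr

296346.60 BTU/hr


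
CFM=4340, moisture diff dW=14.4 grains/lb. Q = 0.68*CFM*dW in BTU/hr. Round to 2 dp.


Q = 0.68 * 4340 * 14.4 = 42497.28 BTU/hr

42497.28 BTU/hr


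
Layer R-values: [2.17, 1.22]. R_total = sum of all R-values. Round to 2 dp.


R_total = 2.17 + 1.22 = 3.39

3.39


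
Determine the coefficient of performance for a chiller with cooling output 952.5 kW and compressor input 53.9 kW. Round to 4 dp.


COP = 952.5 / 53.9 = 17.6716

17.6716


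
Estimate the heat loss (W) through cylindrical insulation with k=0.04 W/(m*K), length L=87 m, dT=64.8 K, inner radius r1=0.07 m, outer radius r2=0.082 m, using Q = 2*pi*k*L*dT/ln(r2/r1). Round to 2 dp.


Q = 2*pi*0.04*87*64.8/ln(0.082/0.07) = 8954.92 W

8954.92 W


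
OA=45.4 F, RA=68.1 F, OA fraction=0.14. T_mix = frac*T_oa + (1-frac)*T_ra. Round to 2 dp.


T_mix = 0.14*45.4 + 0.86*68.1 = 64.92 F

64.92 F


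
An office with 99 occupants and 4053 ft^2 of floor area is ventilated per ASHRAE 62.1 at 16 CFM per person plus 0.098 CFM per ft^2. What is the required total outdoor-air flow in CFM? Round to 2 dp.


Total = 99*16 + 4053*0.098 = 1981.19 CFM

1981.19 CFM


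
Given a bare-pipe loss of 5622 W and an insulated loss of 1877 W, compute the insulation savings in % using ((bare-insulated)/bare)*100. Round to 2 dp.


Savings = ((5622-1877)/5622)*100 = 66.61 %

66.61 %


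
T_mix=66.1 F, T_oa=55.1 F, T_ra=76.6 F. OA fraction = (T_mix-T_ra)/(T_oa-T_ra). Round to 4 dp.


frac = (66.1 - 76.6) / (55.1 - 76.6) = 0.4884

0.4884


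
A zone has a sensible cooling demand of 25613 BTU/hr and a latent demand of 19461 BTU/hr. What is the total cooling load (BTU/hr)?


Qt = 25613 + 19461 = 45074 BTU/hr

45074 BTU/hr


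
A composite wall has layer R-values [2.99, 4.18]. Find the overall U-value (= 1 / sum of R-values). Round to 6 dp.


R_total = 2.99 + 4.18 = 7.17
U = 1/7.17 = 0.139470

0.139470


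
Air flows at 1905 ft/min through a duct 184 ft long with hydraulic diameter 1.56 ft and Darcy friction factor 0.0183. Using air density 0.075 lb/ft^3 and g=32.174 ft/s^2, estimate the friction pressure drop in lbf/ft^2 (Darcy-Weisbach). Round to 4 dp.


v_fps = 1905/60 = 31.75 ft/s
dp = 0.0183*(184/1.56)*0.075*31.75^2/(2*32.174) = 2.5361 lbf/ft^2

2.5361 lbf/ft^2


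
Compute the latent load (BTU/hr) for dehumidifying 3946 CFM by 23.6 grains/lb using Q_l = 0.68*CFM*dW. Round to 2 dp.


Q = 0.68 * 3946 * 23.6 = 63325.41 BTU/hr

63325.41 BTU/hr


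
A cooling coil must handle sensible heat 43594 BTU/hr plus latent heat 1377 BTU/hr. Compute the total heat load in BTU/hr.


Qt = 43594 + 1377 = 44971 BTU/hr

44971 BTU/hr


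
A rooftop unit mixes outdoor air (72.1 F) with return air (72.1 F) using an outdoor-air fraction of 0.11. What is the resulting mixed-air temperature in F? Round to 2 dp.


T_mix = 0.11*72.1 + 0.89*72.1 = 72.10 F

72.10 F


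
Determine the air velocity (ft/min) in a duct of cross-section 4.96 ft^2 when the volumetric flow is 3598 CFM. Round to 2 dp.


V = 3598 / 4.96 = 725.40 ft/min

725.40 ft/min


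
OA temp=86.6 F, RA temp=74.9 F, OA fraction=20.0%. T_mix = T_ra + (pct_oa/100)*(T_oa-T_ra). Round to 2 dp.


T_mix = 74.9 + (20.0/100)*(86.6-74.9) = 77.24 F

77.24 F


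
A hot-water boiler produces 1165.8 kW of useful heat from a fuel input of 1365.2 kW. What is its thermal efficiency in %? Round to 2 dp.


eta = (1165.8/1365.2)*100 = 85.39 %

85.39 %


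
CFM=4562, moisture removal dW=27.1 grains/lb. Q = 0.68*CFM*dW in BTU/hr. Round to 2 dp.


Q = 0.68 * 4562 * 27.1 = 84068.54 BTU/hr

84068.54 BTU/hr


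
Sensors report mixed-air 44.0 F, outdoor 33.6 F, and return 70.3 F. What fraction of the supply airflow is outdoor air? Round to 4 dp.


frac = (44.0 - 70.3) / (33.6 - 70.3) = 0.7166

0.7166


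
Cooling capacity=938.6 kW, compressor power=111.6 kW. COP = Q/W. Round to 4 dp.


COP = 938.6 / 111.6 = 8.4104

8.4104


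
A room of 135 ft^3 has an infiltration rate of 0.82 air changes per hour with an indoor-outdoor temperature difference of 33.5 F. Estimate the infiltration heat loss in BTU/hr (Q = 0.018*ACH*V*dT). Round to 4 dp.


Q = 0.018 * 0.82 * 135 * 33.5 = 66.7521 BTU/hr

66.7521 BTU/hr


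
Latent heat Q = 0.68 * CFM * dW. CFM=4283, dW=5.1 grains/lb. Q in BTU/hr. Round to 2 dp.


Q = 0.68 * 4283 * 5.1 = 14853.44 BTU/hr

14853.44 BTU/hr


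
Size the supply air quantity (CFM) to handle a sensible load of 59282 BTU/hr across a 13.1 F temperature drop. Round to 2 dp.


CFM = 59282 / (1.08 * 13.1) = 4190.13

4190.13 CFM


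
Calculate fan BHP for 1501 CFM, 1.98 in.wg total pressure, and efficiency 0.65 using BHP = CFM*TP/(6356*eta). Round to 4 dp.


BHP = 1501 * 1.98 / (6356 * 0.65) = 0.7194 hp

0.7194 hp


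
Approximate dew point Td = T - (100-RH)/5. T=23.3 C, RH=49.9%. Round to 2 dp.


Td = 23.3 - (100-49.9)/5 = 13.28 C

13.28 C


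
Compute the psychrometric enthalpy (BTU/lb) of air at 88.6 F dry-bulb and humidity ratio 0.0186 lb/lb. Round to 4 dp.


h = 0.24*88.6 + 0.0186*(1061+0.444*88.6) = 41.7303 BTU/lb

41.7303 BTU/lb


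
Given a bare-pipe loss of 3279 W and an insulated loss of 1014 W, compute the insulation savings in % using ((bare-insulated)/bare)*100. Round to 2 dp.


Savings = ((3279-1014)/3279)*100 = 69.08 %

69.08 %


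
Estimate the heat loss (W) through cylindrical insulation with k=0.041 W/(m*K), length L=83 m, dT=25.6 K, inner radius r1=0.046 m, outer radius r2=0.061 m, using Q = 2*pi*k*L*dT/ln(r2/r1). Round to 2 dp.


Q = 2*pi*0.041*83*25.6/ln(0.061/0.046) = 1939.43 W

1939.43 W


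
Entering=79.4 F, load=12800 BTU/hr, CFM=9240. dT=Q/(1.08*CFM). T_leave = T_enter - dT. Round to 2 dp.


dT = 12800/(1.08*9240) = 1.2827
T_leave = 79.4 - 1.2827 = 78.12 F

78.12 F


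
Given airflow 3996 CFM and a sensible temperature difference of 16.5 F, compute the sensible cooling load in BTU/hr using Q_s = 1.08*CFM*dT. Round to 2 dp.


Q = 1.08 * 3996 * 16.5 = 71208.72 BTU/hr

71208.72 BTU/hr


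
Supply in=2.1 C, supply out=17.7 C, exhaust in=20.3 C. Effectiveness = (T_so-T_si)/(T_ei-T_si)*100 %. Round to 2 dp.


eff = (17.7-2.1)/(20.3-2.1)*100 = 85.71 %

85.71 %


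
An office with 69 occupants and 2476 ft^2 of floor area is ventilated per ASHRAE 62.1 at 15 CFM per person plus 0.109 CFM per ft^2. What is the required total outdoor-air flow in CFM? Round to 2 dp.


Total = 69*15 + 2476*0.109 = 1304.88 CFM

1304.88 CFM


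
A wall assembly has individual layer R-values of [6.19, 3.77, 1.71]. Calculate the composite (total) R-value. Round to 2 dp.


R_total = 6.19 + 3.77 + 1.71 = 11.67

11.67


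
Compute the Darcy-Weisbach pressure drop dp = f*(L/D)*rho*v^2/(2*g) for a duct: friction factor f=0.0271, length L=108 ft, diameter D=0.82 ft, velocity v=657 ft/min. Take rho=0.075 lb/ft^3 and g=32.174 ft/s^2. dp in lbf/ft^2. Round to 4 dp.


v_fps = 657/60 = 10.95 ft/s
dp = 0.0271*(108/0.82)*0.075*10.95^2/(2*32.174) = 0.4988 lbf/ft^2

0.4988 lbf/ft^2


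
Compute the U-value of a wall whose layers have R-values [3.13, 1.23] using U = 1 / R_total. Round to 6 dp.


R_total = 3.13 + 1.23 = 4.36
U = 1/4.36 = 0.229358

0.229358


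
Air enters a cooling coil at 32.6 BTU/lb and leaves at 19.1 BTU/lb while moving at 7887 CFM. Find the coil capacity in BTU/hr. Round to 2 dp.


Q = 4.5 * 7887 * (32.6 - 19.1) = 479135.25 BTU/hr

479135.25 BTU/hr


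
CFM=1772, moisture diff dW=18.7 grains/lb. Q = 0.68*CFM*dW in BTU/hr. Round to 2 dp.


Q = 0.68 * 1772 * 18.7 = 22532.75 BTU/hr

22532.75 BTU/hr


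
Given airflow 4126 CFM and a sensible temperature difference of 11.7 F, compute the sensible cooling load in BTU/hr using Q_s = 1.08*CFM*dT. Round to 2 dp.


Q = 1.08 * 4126 * 11.7 = 52136.14 BTU/hr

52136.14 BTU/hr


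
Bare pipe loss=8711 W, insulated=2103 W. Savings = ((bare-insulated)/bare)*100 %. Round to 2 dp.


Savings = ((8711-2103)/8711)*100 = 75.86 %

75.86 %


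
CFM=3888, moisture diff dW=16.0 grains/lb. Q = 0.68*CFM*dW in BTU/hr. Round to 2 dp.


Q = 0.68 * 3888 * 16.0 = 42301.44 BTU/hr

42301.44 BTU/hr


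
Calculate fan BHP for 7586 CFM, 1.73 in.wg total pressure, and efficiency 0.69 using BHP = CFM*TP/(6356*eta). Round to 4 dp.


BHP = 7586 * 1.73 / (6356 * 0.69) = 2.9924 hp

2.9924 hp


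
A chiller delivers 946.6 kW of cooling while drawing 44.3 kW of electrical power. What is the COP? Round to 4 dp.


COP = 946.6 / 44.3 = 21.3679

21.3679


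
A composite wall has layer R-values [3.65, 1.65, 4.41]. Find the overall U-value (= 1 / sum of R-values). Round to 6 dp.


R_total = 3.65 + 1.65 + 4.41 = 9.71
U = 1/9.71 = 0.102987

0.102987


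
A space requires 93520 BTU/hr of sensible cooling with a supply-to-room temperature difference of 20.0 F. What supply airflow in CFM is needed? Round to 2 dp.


CFM = 93520 / (1.08 * 20.0) = 4329.63

4329.63 CFM


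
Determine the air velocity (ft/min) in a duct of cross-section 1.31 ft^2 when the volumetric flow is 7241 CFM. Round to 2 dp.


V = 7241 / 1.31 = 5527.48 ft/min

5527.48 ft/min


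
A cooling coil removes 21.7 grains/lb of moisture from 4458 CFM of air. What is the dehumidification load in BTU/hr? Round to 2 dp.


Q = 0.68 * 4458 * 21.7 = 65782.25 BTU/hr

65782.25 BTU/hr


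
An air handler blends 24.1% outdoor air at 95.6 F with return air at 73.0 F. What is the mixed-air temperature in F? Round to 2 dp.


T_mix = 73.0 + (24.1/100)*(95.6-73.0) = 78.45 F

78.45 F


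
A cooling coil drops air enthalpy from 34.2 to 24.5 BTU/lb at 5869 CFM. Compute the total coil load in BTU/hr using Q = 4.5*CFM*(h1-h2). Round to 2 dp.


Q = 4.5 * 5869 * (34.2 - 24.5) = 256181.85 BTU/hr

256181.85 BTU/hr


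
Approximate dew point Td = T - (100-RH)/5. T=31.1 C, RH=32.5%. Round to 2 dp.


Td = 31.1 - (100-32.5)/5 = 17.60 C

17.60 C


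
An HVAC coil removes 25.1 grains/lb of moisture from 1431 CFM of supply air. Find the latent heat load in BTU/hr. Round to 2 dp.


Q = 0.68 * 1431 * 25.1 = 24424.31 BTU/hr

24424.31 BTU/hr


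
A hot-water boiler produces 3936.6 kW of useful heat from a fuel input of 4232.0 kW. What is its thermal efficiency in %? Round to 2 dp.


eta = (3936.6/4232.0)*100 = 93.02 %

93.02 %


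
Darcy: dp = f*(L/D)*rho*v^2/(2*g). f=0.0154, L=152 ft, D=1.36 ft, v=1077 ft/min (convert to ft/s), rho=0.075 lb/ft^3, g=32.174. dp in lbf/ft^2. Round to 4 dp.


v_fps = 1077/60 = 17.95 ft/s
dp = 0.0154*(152/1.36)*0.075*17.95^2/(2*32.174) = 0.6464 lbf/ft^2

0.6464 lbf/ft^2


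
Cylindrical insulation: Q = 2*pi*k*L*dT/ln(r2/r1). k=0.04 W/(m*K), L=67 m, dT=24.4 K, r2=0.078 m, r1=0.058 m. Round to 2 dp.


Q = 2*pi*0.04*67*24.4/ln(0.078/0.058) = 1386.83 W

1386.83 W


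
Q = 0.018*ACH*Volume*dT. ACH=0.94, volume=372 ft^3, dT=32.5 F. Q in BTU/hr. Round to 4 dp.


Q = 0.018 * 0.94 * 372 * 32.5 = 204.5628 BTU/hr

204.5628 BTU/hr


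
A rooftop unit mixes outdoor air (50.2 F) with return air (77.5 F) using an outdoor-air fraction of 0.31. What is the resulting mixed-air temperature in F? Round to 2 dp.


T_mix = 0.31*50.2 + 0.69*77.5 = 69.04 F

69.04 F


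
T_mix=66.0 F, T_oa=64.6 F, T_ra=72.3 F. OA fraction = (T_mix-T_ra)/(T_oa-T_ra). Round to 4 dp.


frac = (66.0 - 72.3) / (64.6 - 72.3) = 0.8182

0.8182


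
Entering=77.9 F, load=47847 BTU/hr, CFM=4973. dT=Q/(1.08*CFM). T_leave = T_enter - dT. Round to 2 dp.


dT = 47847/(1.08*4973) = 8.9087
T_leave = 77.9 - 8.9087 = 68.99 F

68.99 F


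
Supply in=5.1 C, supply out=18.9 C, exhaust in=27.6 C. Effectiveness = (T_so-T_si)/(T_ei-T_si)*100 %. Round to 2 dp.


eff = (18.9-5.1)/(27.6-5.1)*100 = 61.33 %

61.33 %


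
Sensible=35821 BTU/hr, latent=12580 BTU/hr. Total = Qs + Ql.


Qt = 35821 + 12580 = 48401 BTU/hr

48401 BTU/hr


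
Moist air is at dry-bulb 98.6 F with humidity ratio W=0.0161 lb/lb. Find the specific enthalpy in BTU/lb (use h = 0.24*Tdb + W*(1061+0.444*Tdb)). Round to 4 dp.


h = 0.24*98.6 + 0.0161*(1061+0.444*98.6) = 41.4509 BTU/lb

41.4509 BTU/lb


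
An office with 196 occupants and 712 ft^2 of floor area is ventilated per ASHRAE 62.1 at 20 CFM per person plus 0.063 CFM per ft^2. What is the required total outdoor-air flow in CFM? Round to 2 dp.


Total = 196*20 + 712*0.063 = 3964.86 CFM

3964.86 CFM


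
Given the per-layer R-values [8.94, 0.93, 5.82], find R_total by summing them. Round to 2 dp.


R_total = 8.94 + 0.93 + 5.82 = 15.69

15.69


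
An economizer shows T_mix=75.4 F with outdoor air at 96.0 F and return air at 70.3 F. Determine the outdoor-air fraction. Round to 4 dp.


frac = (75.4 - 70.3) / (96.0 - 70.3) = 0.1984

0.1984


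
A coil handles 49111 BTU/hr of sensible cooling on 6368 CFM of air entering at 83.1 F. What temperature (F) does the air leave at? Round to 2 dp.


dT = 49111/(1.08*6368) = 7.1409
T_leave = 83.1 - 7.1409 = 75.96 F

75.96 F


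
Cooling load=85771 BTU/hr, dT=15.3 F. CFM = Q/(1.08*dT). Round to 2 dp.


CFM = 85771 / (1.08 * 15.3) = 5190.69

5190.69 CFM


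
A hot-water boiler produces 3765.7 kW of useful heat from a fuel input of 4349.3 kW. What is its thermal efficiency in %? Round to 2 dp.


eta = (3765.7/4349.3)*100 = 86.58 %

86.58 %


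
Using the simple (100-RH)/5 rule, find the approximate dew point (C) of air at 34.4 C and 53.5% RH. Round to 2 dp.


Td = 34.4 - (100-53.5)/5 = 25.10 C

25.10 C


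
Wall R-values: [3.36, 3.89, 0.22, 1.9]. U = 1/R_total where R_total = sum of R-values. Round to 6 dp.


R_total = 3.36 + 3.89 + 0.22 + 1.9 = 9.37
U = 1/9.37 = 0.106724

0.106724


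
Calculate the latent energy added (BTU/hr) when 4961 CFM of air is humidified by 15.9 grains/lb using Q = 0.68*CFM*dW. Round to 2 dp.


Q = 0.68 * 4961 * 15.9 = 53638.33 BTU/hr

53638.33 BTU/hr


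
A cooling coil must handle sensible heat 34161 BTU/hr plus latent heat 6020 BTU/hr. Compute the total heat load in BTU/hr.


Qt = 34161 + 6020 = 40181 BTU/hr

40181 BTU/hr


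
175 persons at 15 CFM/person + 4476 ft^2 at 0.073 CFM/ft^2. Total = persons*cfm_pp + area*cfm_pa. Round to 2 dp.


Total = 175*15 + 4476*0.073 = 2951.75 CFM

2951.75 CFM


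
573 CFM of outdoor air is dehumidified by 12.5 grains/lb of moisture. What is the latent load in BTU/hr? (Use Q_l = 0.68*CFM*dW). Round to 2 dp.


Q = 0.68 * 573 * 12.5 = 4870.50 BTU/hr

4870.50 BTU/hr


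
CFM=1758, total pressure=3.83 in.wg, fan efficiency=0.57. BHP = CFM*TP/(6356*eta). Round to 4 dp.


BHP = 1758 * 3.83 / (6356 * 0.57) = 1.8585 hp

1.8585 hp


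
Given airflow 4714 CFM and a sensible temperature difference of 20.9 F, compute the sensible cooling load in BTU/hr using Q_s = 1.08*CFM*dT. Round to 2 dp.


Q = 1.08 * 4714 * 20.9 = 106404.41 BTU/hr

106404.41 BTU/hr


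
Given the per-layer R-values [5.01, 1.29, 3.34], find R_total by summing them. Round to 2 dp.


R_total = 5.01 + 1.29 + 3.34 = 9.64

9.64


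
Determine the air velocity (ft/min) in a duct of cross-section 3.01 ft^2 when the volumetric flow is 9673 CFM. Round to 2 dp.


V = 9673 / 3.01 = 3213.62 ft/min

3213.62 ft/min


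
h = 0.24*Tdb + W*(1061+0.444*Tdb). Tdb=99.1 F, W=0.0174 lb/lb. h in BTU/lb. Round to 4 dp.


h = 0.24*99.1 + 0.0174*(1061+0.444*99.1) = 43.0110 BTU/lb

43.0110 BTU/lb


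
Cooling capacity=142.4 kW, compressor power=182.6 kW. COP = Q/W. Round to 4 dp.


COP = 142.4 / 182.6 = 0.7798

0.7798


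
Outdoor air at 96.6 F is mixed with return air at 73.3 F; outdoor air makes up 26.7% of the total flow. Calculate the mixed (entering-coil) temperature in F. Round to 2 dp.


T_mix = 73.3 + (26.7/100)*(96.6-73.3) = 79.52 F

79.52 F


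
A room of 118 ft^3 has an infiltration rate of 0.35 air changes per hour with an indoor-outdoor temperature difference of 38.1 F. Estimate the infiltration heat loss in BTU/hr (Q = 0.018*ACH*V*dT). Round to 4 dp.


Q = 0.018 * 0.35 * 118 * 38.1 = 28.3235 BTU/hr

28.3235 BTU/hr


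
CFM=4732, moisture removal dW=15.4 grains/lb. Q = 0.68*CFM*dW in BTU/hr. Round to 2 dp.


Q = 0.68 * 4732 * 15.4 = 49553.50 BTU/hr

49553.50 BTU/hr


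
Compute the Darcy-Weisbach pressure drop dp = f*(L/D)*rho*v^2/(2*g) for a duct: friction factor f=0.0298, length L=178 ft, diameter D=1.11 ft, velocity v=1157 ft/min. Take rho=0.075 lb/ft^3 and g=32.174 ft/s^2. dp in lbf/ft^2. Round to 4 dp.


v_fps = 1157/60 = 19.2833 ft/s
dp = 0.0298*(178/1.11)*0.075*19.2833^2/(2*32.174) = 2.0711 lbf/ft^2

2.0711 lbf/ft^2


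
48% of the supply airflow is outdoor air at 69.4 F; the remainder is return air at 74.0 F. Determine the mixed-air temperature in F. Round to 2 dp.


T_mix = 0.48*69.4 + 0.52*74.0 = 71.79 F

71.79 F


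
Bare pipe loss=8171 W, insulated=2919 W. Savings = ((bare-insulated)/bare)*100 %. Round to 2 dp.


Savings = ((8171-2919)/8171)*100 = 64.28 %

64.28 %


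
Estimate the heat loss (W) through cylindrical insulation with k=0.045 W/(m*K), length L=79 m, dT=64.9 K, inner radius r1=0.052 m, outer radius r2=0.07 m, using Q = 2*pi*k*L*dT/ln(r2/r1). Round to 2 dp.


Q = 2*pi*0.045*79*64.9/ln(0.07/0.052) = 4876.86 W

4876.86 W


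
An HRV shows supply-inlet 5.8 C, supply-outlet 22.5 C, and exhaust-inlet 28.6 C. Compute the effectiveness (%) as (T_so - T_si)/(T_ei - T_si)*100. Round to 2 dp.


eff = (22.5-5.8)/(28.6-5.8)*100 = 73.25 %

73.25 %


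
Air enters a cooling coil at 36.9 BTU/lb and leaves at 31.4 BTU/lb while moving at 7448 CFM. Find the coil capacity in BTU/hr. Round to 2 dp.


Q = 4.5 * 7448 * (36.9 - 31.4) = 184338.00 BTU/hr

184338.00 BTU/hr


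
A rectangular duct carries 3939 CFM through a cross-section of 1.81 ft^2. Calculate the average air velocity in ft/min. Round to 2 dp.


V = 3939 / 1.81 = 2176.24 ft/min

2176.24 ft/min


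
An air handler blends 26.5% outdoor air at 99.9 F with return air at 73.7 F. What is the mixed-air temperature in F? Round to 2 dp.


T_mix = 73.7 + (26.5/100)*(99.9-73.7) = 80.64 F

80.64 F


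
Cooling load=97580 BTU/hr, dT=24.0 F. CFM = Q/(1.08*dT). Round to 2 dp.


CFM = 97580 / (1.08 * 24.0) = 3764.66

3764.66 CFM


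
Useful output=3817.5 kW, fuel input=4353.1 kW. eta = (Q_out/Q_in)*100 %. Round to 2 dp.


eta = (3817.5/4353.1)*100 = 87.70 %

87.70 %


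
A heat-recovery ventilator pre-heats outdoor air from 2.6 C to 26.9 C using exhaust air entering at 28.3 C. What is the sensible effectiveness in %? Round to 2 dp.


eff = (26.9-2.6)/(28.3-2.6)*100 = 94.55 %

94.55 %


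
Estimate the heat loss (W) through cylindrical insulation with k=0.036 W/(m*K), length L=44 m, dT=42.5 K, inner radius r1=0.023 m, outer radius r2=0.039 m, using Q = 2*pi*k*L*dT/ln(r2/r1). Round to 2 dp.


Q = 2*pi*0.036*44*42.5/ln(0.039/0.023) = 801.00 W

801.00 W


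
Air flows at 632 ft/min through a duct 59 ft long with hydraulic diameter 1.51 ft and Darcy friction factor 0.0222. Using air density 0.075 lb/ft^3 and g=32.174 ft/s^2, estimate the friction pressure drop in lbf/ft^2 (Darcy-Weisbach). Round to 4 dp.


v_fps = 632/60 = 10.5333 ft/s
dp = 0.0222*(59/1.51)*0.075*10.5333^2/(2*32.174) = 0.1122 lbf/ft^2

0.1122 lbf/ft^2


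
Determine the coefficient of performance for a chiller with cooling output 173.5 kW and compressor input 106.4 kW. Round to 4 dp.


COP = 173.5 / 106.4 = 1.6306

1.6306


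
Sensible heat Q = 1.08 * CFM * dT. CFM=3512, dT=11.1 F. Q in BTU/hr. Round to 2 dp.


Q = 1.08 * 3512 * 11.1 = 42101.86 BTU/hr

42101.86 BTU/hr


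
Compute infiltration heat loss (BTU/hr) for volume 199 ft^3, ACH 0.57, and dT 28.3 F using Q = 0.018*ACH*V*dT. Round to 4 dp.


Q = 0.018 * 0.57 * 199 * 28.3 = 57.7812 BTU/hr

57.7812 BTU/hr


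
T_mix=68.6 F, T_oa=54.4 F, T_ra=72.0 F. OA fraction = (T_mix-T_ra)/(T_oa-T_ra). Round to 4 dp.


frac = (68.6 - 72.0) / (54.4 - 72.0) = 0.1932

0.1932


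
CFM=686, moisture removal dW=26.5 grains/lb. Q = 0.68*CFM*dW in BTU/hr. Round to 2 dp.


Q = 0.68 * 686 * 26.5 = 12361.72 BTU/hr

12361.72 BTU/hr


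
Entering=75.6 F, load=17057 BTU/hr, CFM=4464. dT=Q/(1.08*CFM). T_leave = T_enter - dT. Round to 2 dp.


dT = 17057/(1.08*4464) = 3.5380
T_leave = 75.6 - 3.5380 = 72.06 F

72.06 F


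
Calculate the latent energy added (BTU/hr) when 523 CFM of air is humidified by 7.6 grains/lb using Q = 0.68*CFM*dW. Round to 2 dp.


Q = 0.68 * 523 * 7.6 = 2702.86 BTU/hr

2702.86 BTU/hr


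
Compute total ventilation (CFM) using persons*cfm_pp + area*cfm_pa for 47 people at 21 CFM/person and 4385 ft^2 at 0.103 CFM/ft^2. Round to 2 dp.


Total = 47*21 + 4385*0.103 = 1438.66 CFM

1438.66 CFM


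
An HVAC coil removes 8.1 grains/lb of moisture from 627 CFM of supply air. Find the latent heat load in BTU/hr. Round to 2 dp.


Q = 0.68 * 627 * 8.1 = 3453.52 BTU/hr

3453.52 BTU/hr


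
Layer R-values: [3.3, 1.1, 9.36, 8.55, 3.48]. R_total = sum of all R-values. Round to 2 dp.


R_total = 3.3 + 1.1 + 9.36 + 8.55 + 3.48 = 25.79

25.79


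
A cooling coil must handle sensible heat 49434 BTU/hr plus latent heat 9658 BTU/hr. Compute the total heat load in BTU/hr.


Qt = 49434 + 9658 = 59092 BTU/hr

59092 BTU/hr


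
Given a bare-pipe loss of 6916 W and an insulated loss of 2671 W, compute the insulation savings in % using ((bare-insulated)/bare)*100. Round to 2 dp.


Savings = ((6916-2671)/6916)*100 = 61.38 %

61.38 %


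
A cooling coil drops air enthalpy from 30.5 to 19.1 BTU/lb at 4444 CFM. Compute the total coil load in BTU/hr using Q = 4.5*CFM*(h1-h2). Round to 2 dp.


Q = 4.5 * 4444 * (30.5 - 19.1) = 227977.20 BTU/hr

227977.20 BTU/hr


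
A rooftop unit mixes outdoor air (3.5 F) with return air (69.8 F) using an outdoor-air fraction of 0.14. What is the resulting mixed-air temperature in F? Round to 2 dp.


T_mix = 0.14*3.5 + 0.86*69.8 = 60.52 F

60.52 F


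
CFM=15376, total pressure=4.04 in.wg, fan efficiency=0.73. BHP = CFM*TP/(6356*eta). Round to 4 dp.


BHP = 15376 * 4.04 / (6356 * 0.73) = 13.3881 hp

13.3881 hp


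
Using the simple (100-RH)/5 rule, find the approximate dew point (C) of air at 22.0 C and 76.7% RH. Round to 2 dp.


Td = 22.0 - (100-76.7)/5 = 17.34 C

17.34 C


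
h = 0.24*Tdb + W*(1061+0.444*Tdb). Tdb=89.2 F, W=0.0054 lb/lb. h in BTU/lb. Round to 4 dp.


h = 0.24*89.2 + 0.0054*(1061+0.444*89.2) = 27.3513 BTU/lb

27.3513 BTU/lb


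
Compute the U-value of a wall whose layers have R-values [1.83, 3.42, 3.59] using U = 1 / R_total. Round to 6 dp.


R_total = 1.83 + 3.42 + 3.59 = 8.84
U = 1/8.84 = 0.113122

0.113122


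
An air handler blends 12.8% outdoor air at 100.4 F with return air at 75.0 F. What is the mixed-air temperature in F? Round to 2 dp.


T_mix = 75.0 + (12.8/100)*(100.4-75.0) = 78.25 F

78.25 F


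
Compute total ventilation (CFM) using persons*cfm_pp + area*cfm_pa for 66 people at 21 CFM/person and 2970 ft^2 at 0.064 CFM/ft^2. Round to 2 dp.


Total = 66*21 + 2970*0.064 = 1576.08 CFM

1576.08 CFM


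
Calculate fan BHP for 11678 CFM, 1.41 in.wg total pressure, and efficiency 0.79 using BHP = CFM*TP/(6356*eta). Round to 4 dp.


BHP = 11678 * 1.41 / (6356 * 0.79) = 3.2793 hp

3.2793 hp


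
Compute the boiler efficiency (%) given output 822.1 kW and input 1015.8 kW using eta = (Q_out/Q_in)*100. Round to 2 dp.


eta = (822.1/1015.8)*100 = 80.93 %

80.93 %


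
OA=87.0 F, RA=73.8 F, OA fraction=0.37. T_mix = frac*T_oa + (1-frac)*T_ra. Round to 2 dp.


T_mix = 0.37*87.0 + 0.63*73.8 = 78.68 F

78.68 F


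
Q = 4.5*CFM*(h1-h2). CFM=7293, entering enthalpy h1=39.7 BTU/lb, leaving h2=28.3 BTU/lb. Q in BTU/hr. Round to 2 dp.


Q = 4.5 * 7293 * (39.7 - 28.3) = 374130.90 BTU/hr

374130.90 BTU/hr


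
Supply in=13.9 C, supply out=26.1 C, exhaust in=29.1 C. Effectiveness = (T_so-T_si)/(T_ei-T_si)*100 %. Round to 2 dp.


eff = (26.1-13.9)/(29.1-13.9)*100 = 80.26 %

80.26 %


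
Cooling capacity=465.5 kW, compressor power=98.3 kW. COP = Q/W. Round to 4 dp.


COP = 465.5 / 98.3 = 4.7355

4.7355


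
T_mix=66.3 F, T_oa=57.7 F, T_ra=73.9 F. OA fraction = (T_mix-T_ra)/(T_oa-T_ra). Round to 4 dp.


frac = (66.3 - 73.9) / (57.7 - 73.9) = 0.4691

0.4691


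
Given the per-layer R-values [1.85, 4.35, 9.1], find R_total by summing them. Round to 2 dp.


R_total = 1.85 + 4.35 + 9.1 = 15.30

15.30


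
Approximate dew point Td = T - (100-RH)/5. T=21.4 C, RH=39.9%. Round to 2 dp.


Td = 21.4 - (100-39.9)/5 = 9.38 C

9.38 C


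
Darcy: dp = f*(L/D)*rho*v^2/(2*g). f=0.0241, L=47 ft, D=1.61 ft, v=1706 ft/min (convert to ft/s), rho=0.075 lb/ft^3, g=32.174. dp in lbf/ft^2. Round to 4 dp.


v_fps = 1706/60 = 28.4333 ft/s
dp = 0.0241*(47/1.61)*0.075*28.4333^2/(2*32.174) = 0.6629 lbf/ft^2

0.6629 lbf/ft^2


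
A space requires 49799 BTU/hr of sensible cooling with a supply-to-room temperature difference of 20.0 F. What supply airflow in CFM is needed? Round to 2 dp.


CFM = 49799 / (1.08 * 20.0) = 2305.51

2305.51 CFM


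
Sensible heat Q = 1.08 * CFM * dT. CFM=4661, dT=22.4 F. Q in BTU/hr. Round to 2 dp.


Q = 1.08 * 4661 * 22.4 = 112758.91 BTU/hr

112758.91 BTU/hr


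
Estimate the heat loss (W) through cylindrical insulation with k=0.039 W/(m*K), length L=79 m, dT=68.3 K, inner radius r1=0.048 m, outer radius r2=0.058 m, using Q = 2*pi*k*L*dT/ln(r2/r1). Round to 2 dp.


Q = 2*pi*0.039*79*68.3/ln(0.058/0.048) = 6986.74 W

6986.74 W


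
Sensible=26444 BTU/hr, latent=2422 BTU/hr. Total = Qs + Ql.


Qt = 26444 + 2422 = 28866 BTU/hr

28866 BTU/hr


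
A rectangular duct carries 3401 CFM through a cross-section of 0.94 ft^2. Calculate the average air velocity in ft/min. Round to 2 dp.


V = 3401 / 0.94 = 3618.09 ft/min

3618.09 ft/min


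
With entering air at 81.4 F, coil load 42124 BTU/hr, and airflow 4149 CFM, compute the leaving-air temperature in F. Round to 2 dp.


dT = 42124/(1.08*4149) = 9.4007
T_leave = 81.4 - 9.4007 = 72.00 F

72.00 F


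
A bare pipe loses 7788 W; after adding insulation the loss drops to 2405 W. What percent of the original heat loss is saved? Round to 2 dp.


Savings = ((7788-2405)/7788)*100 = 69.12 %

69.12 %


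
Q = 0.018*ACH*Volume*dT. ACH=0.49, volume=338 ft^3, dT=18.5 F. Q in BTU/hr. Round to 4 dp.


Q = 0.018 * 0.49 * 338 * 18.5 = 55.1515 BTU/hr

55.1515 BTU/hr


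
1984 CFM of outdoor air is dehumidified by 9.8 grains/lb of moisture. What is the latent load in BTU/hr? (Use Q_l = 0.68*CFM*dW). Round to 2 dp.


Q = 0.68 * 1984 * 9.8 = 13221.38 BTU/hr

13221.38 BTU/hr


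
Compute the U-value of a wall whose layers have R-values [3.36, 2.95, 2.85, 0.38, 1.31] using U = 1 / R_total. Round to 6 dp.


R_total = 3.36 + 2.95 + 2.85 + 0.38 + 1.31 = 10.85
U = 1/10.85 = 0.092166

0.092166


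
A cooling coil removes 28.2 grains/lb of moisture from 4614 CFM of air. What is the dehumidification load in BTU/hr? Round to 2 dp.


Q = 0.68 * 4614 * 28.2 = 88478.06 BTU/hr

88478.06 BTU/hr


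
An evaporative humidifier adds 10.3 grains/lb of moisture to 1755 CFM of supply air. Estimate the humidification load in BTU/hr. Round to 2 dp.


Q = 0.68 * 1755 * 10.3 = 12292.02 BTU/hr

12292.02 BTU/hr


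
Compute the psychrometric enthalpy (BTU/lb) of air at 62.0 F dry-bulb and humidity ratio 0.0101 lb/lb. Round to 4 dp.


h = 0.24*62.0 + 0.0101*(1061+0.444*62.0) = 25.8741 BTU/lb

25.8741 BTU/lb


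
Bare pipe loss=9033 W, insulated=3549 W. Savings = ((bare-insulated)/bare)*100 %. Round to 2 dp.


Savings = ((9033-3549)/9033)*100 = 60.71 %

60.71 %


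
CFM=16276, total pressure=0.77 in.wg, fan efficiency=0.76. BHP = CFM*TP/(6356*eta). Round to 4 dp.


BHP = 16276 * 0.77 / (6356 * 0.76) = 2.5944 hp

2.5944 hp


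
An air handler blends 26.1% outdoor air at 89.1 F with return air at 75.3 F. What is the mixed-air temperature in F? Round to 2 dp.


T_mix = 75.3 + (26.1/100)*(89.1-75.3) = 78.90 F

78.90 F


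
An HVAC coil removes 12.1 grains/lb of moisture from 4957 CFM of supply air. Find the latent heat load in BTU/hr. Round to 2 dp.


Q = 0.68 * 4957 * 12.1 = 40786.20 BTU/hr

40786.20 BTU/hr


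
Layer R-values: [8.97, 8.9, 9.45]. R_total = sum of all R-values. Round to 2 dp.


R_total = 8.97 + 8.9 + 9.45 = 27.32

27.32


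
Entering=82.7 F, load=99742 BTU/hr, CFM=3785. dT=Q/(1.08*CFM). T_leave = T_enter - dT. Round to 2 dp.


dT = 99742/(1.08*3785) = 24.3999
T_leave = 82.7 - 24.3999 = 58.30 F

58.30 F


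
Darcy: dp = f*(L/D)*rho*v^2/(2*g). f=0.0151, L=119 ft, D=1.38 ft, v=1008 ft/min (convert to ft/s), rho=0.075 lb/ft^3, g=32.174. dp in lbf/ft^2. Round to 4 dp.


v_fps = 1008/60 = 16.8 ft/s
dp = 0.0151*(119/1.38)*0.075*16.8^2/(2*32.174) = 0.4283 lbf/ft^2

0.4283 lbf/ft^2


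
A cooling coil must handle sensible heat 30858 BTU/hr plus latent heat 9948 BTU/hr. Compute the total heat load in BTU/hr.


Qt = 30858 + 9948 = 40806 BTU/hr

40806 BTU/hr


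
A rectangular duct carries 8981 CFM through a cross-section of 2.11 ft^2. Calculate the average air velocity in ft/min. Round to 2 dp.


V = 8981 / 2.11 = 4256.40 ft/min

4256.40 ft/min


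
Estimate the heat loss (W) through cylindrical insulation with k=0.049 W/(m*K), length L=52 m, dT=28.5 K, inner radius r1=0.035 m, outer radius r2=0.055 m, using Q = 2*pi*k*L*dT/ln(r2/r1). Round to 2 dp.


Q = 2*pi*0.049*52*28.5/ln(0.055/0.035) = 1009.49 W

1009.49 W


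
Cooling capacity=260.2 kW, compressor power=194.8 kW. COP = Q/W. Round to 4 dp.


COP = 260.2 / 194.8 = 1.3357

1.3357


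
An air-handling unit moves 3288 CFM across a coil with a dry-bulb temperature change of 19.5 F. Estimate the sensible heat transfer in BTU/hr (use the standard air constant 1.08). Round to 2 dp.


Q = 1.08 * 3288 * 19.5 = 69245.28 BTU/hr

69245.28 BTU/hr


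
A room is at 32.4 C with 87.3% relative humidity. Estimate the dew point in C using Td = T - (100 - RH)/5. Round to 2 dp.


Td = 32.4 - (100-87.3)/5 = 29.86 C

29.86 C


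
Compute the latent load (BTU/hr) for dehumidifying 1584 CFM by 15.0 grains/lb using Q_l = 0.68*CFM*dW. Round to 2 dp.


Q = 0.68 * 1584 * 15.0 = 16156.80 BTU/hr

16156.80 BTU/hr


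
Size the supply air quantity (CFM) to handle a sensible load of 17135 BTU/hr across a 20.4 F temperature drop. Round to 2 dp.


CFM = 17135 / (1.08 * 20.4) = 777.73

777.73 CFM


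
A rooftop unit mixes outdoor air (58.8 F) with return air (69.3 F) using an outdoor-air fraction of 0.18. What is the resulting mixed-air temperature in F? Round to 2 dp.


T_mix = 0.18*58.8 + 0.82*69.3 = 67.41 F

67.41 F


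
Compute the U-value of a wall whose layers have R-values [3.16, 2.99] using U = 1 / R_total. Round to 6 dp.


R_total = 3.16 + 2.99 = 6.15
U = 1/6.15 = 0.162602

0.162602


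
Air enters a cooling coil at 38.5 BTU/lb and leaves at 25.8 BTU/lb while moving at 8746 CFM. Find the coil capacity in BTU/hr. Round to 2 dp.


Q = 4.5 * 8746 * (38.5 - 25.8) = 499833.90 BTU/hr

499833.90 BTU/hr


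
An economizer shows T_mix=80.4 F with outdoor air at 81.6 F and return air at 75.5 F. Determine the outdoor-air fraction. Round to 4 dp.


frac = (80.4 - 75.5) / (81.6 - 75.5) = 0.8033

0.8033


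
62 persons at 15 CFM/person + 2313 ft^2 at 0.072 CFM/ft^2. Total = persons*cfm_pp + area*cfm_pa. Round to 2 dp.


Total = 62*15 + 2313*0.072 = 1096.54 CFM

1096.54 CFM


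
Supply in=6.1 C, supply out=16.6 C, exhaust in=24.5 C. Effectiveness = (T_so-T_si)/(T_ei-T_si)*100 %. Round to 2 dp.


eff = (16.6-6.1)/(24.5-6.1)*100 = 57.07 %

57.07 %


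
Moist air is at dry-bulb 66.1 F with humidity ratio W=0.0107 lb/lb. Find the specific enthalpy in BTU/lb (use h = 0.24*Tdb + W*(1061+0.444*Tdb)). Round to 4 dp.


h = 0.24*66.1 + 0.0107*(1061+0.444*66.1) = 27.5307 BTU/lb

27.5307 BTU/lb


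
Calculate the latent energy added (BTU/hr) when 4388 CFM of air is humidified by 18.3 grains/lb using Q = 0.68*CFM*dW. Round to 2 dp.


Q = 0.68 * 4388 * 18.3 = 54604.27 BTU/hr

54604.27 BTU/hr


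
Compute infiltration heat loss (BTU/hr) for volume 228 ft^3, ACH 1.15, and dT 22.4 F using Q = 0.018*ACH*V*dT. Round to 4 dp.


Q = 0.018 * 1.15 * 228 * 22.4 = 105.7190 BTU/hr

105.7190 BTU/hr


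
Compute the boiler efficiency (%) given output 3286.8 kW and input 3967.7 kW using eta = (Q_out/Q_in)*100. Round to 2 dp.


eta = (3286.8/3967.7)*100 = 82.84 %

82.84 %


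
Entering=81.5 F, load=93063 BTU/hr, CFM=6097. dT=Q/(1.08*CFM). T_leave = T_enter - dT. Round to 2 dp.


dT = 93063/(1.08*6097) = 14.1331
T_leave = 81.5 - 14.1331 = 67.37 F

67.37 F


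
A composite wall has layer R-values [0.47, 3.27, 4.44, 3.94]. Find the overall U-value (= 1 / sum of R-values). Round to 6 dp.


R_total = 0.47 + 3.27 + 4.44 + 3.94 = 12.12
U = 1/12.12 = 0.082508

0.082508


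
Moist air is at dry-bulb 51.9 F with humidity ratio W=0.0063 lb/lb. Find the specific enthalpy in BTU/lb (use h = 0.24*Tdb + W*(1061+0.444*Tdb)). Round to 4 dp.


h = 0.24*51.9 + 0.0063*(1061+0.444*51.9) = 19.2855 BTU/lb

19.2855 BTU/lb


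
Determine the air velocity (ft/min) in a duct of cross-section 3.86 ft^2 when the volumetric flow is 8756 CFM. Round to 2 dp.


V = 8756 / 3.86 = 2268.39 ft/min

2268.39 ft/min


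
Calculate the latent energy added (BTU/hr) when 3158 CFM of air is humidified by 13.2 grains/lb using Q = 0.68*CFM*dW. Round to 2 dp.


Q = 0.68 * 3158 * 13.2 = 28346.21 BTU/hr

28346.21 BTU/hr


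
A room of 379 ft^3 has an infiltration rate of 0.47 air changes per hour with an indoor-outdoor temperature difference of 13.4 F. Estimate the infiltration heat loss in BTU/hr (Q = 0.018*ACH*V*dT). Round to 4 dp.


Q = 0.018 * 0.47 * 379 * 13.4 = 42.9650 BTU/hr

42.9650 BTU/hr


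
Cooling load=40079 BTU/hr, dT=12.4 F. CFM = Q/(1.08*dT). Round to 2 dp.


CFM = 40079 / (1.08 * 12.4) = 2992.76

2992.76 CFM


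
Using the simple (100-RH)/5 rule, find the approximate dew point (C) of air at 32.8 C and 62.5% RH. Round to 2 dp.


Td = 32.8 - (100-62.5)/5 = 25.30 C

25.30 C


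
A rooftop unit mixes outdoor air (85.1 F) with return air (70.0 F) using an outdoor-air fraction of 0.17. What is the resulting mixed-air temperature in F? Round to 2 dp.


T_mix = 0.17*85.1 + 0.83*70.0 = 72.57 F

72.57 F


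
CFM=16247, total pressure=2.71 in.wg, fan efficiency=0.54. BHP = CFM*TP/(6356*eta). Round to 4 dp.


BHP = 16247 * 2.71 / (6356 * 0.54) = 12.8282 hp

12.8282 hp


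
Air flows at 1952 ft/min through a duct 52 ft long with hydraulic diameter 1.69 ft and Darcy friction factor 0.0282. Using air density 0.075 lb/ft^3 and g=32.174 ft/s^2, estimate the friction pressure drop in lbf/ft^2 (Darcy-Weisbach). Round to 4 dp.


v_fps = 1952/60 = 32.5333 ft/s
dp = 0.0282*(52/1.69)*0.075*32.5333^2/(2*32.174) = 1.0704 lbf/ft^2

1.0704 lbf/ft^2


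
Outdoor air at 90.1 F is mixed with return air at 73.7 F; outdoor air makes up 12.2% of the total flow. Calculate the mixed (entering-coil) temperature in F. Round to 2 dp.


T_mix = 73.7 + (12.2/100)*(90.1-73.7) = 75.70 F

75.70 F


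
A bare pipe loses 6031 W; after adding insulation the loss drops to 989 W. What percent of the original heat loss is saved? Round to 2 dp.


Savings = ((6031-989)/6031)*100 = 83.60 %

83.60 %
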